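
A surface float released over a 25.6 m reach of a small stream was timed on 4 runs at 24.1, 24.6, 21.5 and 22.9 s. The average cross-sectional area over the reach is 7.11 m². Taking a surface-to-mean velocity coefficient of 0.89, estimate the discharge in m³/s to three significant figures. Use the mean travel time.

6.96 m³/s

t̄ = (24.1 + 24.6 + 21.5 + 22.9) / 4 = 23.275 s
v_surface = L / t̄ = 25.6 / 23.275 = 1.100 m/s
v_mean = 0.89 × 1.100 = 0.9789 m/s
Q = A × v_mean = 7.11 × 0.9789 = 6.960 m³/s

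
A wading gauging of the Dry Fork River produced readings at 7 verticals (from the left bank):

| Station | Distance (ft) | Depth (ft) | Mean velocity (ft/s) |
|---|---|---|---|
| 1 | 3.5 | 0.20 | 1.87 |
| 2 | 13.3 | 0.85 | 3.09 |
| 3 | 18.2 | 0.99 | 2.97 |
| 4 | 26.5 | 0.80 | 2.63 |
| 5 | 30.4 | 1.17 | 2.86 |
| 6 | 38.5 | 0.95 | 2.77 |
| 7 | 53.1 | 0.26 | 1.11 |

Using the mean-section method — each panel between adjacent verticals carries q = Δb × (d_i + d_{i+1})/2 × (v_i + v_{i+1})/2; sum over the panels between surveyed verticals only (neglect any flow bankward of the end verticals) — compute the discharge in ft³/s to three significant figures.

99.1 ft³/s

Panel 1-2: Δb = 9.8 ft, d̄ = (0.20+0.85)/2 = 0.525, v̄ = (1.87+3.09)/2 = 2.48 → q = 9.8×0.525×2.48 = 12.76 ft³/s
Panel 2-3: Δb = 4.9 ft, d̄ = (0.85+0.99)/2 = 0.92, v̄ = (3.09+2.97)/2 = 3.03 → q = 4.9×0.92×3.03 = 13.66 ft³/s
Panel 3-4: Δb = 8.3 ft, d̄ = (0.99+0.80)/2 = 0.895, v̄ = (2.97+2.63)/2 = 2.8 → q = 8.3×0.895×2.8 = 20.80 ft³/s
Panel 4-5: Δb = 3.9 ft, d̄ = (0.80+1.17)/2 = 0.985, v̄ = (2.63+2.86)/2 = 2.745 → q = 3.9×0.985×2.745 = 10.54 ft³/s
Panel 5-6: Δb = 8.1 ft, d̄ = (1.17+0.95)/2 = 1.06, v̄ = (2.86+2.77)/2 = 2.815 → q = 8.1×1.06×2.815 = 24.17 ft³/s
Panel 6-7: Δb = 14.6 ft, d̄ = (0.95+0.26)/2 = 0.605, v̄ = (2.77+1.11)/2 = 1.94 → q = 14.6×0.605×1.94 = 17.14 ft³/s
Q = Σ q = 99.07 ft³/s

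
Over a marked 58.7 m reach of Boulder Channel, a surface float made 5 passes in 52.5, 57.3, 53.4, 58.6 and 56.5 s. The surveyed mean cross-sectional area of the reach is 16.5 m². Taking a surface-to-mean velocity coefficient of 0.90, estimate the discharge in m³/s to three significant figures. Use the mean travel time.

15.7 m³/s

t̄ = (52.5 + 57.3 + 53.4 + 58.6 + 56.5) / 5 = 55.66 s
v_surface = L / t̄ = 58.7 / 55.66 = 1.055 m/s
v_mean = 0.90 × 1.055 = 0.9492 m/s
Q = A × v_mean = 16.5 × 0.9492 = 15.66 m³/s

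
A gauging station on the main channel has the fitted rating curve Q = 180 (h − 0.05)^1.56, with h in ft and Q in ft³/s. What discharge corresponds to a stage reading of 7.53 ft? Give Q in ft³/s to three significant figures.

4150 ft³/s

Q = 180 × (7.53 − 0.05)^1.56 = 180 × 7.48^1.56 = 4155 ft³/s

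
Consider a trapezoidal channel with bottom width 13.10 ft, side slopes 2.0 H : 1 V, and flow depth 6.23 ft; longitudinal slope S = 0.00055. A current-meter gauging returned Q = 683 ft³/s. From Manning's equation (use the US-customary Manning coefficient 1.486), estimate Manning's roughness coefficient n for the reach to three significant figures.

A = (b + z·y)·y = (13.10 + 2.0×6.23)×6.23 = 159.2 ft²
P = b + 2y√(1+z²) = 13.10 + 2×6.23×√(1+2.0²) = 40.96 ft
R = A/P = 159.2/40.96 = 3.888 ft
n = (1.486/Q)·A·R^(2/3)·S^(1/2) = (1.486/683) × 159.2 × 2.472 × 0.02345 = 0.02009

0.0201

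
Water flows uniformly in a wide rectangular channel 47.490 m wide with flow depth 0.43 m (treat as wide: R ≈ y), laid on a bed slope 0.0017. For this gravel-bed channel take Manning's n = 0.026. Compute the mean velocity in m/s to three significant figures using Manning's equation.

0.903 m/s

A = b·y = 47.490 × 0.43 = 20.42 m²
Wide channel: R ≈ y = 0.43 m
Q = (1/n)·A·R^(2/3)·S^(1/2) = (1/0.026) × 20.42 × 0.4300^(2/3) × 0.0017^(1/2) = 18.45 m³/s
V = Q/A = 18.45/20.42 = 0.9034 m/s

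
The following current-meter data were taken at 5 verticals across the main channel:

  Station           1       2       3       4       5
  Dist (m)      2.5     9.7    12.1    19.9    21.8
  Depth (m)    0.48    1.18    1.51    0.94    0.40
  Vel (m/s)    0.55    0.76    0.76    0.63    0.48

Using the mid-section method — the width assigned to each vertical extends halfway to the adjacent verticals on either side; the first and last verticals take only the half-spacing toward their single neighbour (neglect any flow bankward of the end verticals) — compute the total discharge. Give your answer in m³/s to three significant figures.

14.2 m³/s

w_1 = (9.7 − 2.5)/2 = 3.6 m; q_1 = 0.55 × 0.48 × 3.6 = 0.9504 m³/s
w_2 = (12.1 − 2.5)/2 = 4.8 m; q_2 = 0.76 × 1.18 × 4.8 = 4.305 m³/s
w_3 = (19.9 − 9.7)/2 = 5.1 m; q_3 = 0.76 × 1.51 × 5.1 = 5.853 m³/s
w_4 = (21.8 − 12.1)/2 = 4.85 m; q_4 = 0.63 × 0.94 × 4.85 = 2.872 m³/s
w_5 = (21.8 − 19.9)/2 = 0.95 m; q_5 = 0.48 × 0.40 × 0.95 = 0.1824 m³/s
Q = Σ qᵢ = 14.16 m³/s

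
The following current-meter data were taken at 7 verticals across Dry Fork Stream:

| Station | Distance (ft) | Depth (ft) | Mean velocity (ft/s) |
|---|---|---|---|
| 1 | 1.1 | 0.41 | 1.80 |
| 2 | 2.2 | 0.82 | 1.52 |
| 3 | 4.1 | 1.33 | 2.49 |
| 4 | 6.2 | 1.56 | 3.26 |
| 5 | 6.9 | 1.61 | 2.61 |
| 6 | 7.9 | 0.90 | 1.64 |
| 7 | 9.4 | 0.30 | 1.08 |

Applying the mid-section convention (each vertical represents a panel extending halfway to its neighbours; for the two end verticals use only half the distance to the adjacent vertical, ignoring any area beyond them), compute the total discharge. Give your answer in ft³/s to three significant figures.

w_1 = (2.2 − 1.1)/2 = 0.55 ft; q_1 = 1.80 × 0.41 × 0.55 = 0.4059 ft³/s
w_2 = (4.1 − 1.1)/2 = 1.5 ft; q_2 = 1.52 × 0.82 × 1.5 = 1.870 ft³/s
w_3 = (6.2 − 2.2)/2 = 2 ft; q_3 = 2.49 × 1.33 × 2 = 6.623 ft³/s
w_4 = (6.9 − 4.1)/2 = 1.4 ft; q_4 = 3.26 × 1.56 × 1.4 = 7.120 ft³/s
w_5 = (7.9 − 6.2)/2 = 0.85 ft; q_5 = 2.61 × 1.61 × 0.85 = 3.572 ft³/s
w_6 = (9.4 − 6.9)/2 = 1.25 ft; q_6 = 1.64 × 0.90 × 1.25 = 1.845 ft³/s
w_7 = (9.4 − 7.9)/2 = 0.75 ft; q_7 = 1.08 × 0.30 × 0.75 = 0.2430 ft³/s
Q = Σ qᵢ = 21.68 ft³/s

21.7 ft³/s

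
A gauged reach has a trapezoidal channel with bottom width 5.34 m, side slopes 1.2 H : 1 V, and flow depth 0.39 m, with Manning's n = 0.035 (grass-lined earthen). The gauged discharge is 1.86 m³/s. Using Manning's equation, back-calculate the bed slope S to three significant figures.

A = (b + z·y)·y = (5.34 + 1.2×0.39)×0.39 = 2.265 m²
P = b + 2y√(1+z²) = 5.34 + 2×0.39×√(1+1.2²) = 6.558 m
R = A/P = 2.265/6.558 = 0.3454 m
S = (Q·n / (1·A·R^(2/3)))² = (1.86×0.035 / (1×2.265×0.4923))² = 0.003409

0.00341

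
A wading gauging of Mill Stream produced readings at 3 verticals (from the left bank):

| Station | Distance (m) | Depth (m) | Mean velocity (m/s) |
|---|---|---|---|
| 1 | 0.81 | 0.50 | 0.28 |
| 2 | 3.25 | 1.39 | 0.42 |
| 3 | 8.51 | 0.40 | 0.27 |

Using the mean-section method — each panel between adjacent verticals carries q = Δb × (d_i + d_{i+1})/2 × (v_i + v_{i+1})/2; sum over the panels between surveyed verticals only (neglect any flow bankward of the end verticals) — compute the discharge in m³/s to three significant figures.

2.43 m³/s

Panel 1-2: Δb = 2.44 m, d̄ = (0.50+1.39)/2 = 0.945, v̄ = (0.28+0.42)/2 = 0.35 → q = 2.44×0.945×0.35 = 0.8070 m³/s
Panel 2-3: Δb = 5.26 m, d̄ = (1.39+0.40)/2 = 0.895, v̄ = (0.42+0.27)/2 = 0.345 → q = 5.26×0.895×0.345 = 1.624 m³/s
Q = Σ q = 2.431 m³/s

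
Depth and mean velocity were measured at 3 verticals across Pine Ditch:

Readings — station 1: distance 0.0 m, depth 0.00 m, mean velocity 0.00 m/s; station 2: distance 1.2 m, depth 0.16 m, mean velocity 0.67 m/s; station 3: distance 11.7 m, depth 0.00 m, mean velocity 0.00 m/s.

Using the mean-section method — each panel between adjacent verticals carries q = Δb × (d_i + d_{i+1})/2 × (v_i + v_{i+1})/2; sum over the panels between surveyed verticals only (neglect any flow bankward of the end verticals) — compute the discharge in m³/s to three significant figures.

Panel 1-2: Δb = 1.2 m, d̄ = (0.00+0.16)/2 = 0.08, v̄ = (0.00+0.67)/2 = 0.335 → q = 1.2×0.08×0.335 = 0.03216 m³/s
Panel 2-3: Δb = 10.5 m, d̄ = (0.16+0.00)/2 = 0.08, v̄ = (0.67+0.00)/2 = 0.335 → q = 10.5×0.08×0.335 = 0.2814 m³/s
Q = Σ q = 0.3136 m³/s

0.314 m³/s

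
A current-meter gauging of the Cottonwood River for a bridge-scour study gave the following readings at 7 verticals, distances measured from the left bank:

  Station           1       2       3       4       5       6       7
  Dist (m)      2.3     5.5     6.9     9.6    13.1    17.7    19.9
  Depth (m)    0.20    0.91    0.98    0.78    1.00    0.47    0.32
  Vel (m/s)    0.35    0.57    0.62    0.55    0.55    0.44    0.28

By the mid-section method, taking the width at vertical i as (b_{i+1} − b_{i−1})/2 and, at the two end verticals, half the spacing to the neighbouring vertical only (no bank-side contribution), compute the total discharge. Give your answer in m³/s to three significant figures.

6.91 m³/s

w_1 = (5.5 − 2.3)/2 = 1.6 m; q_1 = 0.35 × 0.20 × 1.6 = 0.1120 m³/s
w_2 = (6.9 − 2.3)/2 = 2.3 m; q_2 = 0.57 × 0.91 × 2.3 = 1.193 m³/s
w_3 = (9.6 − 5.5)/2 = 2.05 m; q_3 = 0.62 × 0.98 × 2.05 = 1.246 m³/s
w_4 = (13.1 − 6.9)/2 = 3.1 m; q_4 = 0.55 × 0.78 × 3.1 = 1.330 m³/s
w_5 = (17.7 − 9.6)/2 = 4.05 m; q_5 = 0.55 × 1.00 × 4.05 = 2.228 m³/s
w_6 = (19.9 − 13.1)/2 = 3.4 m; q_6 = 0.44 × 0.47 × 3.4 = 0.7031 m³/s
w_7 = (19.9 − 17.7)/2 = 1.1 m; q_7 = 0.28 × 0.32 × 1.1 = 0.09856 m³/s
Q = Σ qᵢ = 6.910 m³/s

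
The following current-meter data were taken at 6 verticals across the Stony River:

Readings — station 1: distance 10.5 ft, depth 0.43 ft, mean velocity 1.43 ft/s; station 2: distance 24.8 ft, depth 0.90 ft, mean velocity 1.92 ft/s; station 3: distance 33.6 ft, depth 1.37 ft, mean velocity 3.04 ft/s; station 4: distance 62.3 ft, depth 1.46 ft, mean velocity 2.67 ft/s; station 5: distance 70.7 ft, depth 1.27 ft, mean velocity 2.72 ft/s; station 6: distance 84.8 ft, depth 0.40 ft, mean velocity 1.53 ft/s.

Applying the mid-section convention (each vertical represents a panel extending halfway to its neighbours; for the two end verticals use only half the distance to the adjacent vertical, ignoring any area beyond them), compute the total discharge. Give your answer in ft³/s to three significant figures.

218 ft³/s

w_1 = (24.8 − 10.5)/2 = 7.15 ft; q_1 = 1.43 × 0.43 × 7.15 = 4.397 ft³/s
w_2 = (33.6 − 10.5)/2 = 11.55 ft; q_2 = 1.92 × 0.90 × 11.55 = 19.96 ft³/s
w_3 = (62.3 − 24.8)/2 = 18.75 ft; q_3 = 3.04 × 1.37 × 18.75 = 78.09 ft³/s
w_4 = (70.7 − 33.6)/2 = 18.55 ft; q_4 = 2.67 × 1.46 × 18.55 = 72.31 ft³/s
w_5 = (84.8 − 62.3)/2 = 11.25 ft; q_5 = 2.72 × 1.27 × 11.25 = 38.86 ft³/s
w_6 = (84.8 − 70.7)/2 = 7.05 ft; q_6 = 1.53 × 0.40 × 7.05 = 4.315 ft³/s
Q = Σ qᵢ = 217.9 ft³/s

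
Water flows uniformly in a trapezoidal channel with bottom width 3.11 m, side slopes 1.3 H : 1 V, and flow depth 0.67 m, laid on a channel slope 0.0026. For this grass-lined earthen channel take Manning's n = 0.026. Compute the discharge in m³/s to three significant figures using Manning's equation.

A = (b + z·y)·y = (3.11 + 1.3×0.67)×0.67 = 2.667 m²
P = b + 2y√(1+z²) = 3.11 + 2×0.67×√(1+1.3²) = 5.308 m
R = A/P = 2.667/5.308 = 0.5025 m
Q = (1/n)·A·R^(2/3)·S^(1/2) = (1/0.026) × 2.667 × 0.5025^(2/3) × 0.0026^(1/2) = 3.306 m³/s

3.31 m³/s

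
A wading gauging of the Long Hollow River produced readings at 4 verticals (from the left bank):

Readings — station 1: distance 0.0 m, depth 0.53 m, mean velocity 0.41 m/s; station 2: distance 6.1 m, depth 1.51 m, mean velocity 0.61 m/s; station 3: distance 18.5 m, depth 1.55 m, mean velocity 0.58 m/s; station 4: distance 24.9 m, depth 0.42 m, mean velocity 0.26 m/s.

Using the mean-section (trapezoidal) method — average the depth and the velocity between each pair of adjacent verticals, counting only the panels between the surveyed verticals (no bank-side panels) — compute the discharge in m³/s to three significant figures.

17.1 m³/s

Panel 1-2: Δb = 6.1 m, d̄ = (0.53+1.51)/2 = 1.02, v̄ = (0.41+0.61)/2 = 0.51 → q = 6.1×1.02×0.51 = 3.173 m³/s
Panel 2-3: Δb = 12.4 m, d̄ = (1.51+1.55)/2 = 1.53, v̄ = (0.61+0.58)/2 = 0.595 → q = 12.4×1.53×0.595 = 11.29 m³/s
Panel 3-4: Δb = 6.4 m, d̄ = (1.55+0.42)/2 = 0.985, v̄ = (0.58+0.26)/2 = 0.42 → q = 6.4×0.985×0.42 = 2.648 m³/s
Q = Σ q = 17.11 m³/s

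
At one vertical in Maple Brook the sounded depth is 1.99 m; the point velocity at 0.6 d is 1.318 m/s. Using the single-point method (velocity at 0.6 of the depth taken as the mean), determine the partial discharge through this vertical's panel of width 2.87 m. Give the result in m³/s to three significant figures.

v̄ = v₀.₆ = 1.318 m/s
q = v̄ × d × w = 1.318 × 1.99 × 2.87 = 7.527 m³/s

7.53 m³/s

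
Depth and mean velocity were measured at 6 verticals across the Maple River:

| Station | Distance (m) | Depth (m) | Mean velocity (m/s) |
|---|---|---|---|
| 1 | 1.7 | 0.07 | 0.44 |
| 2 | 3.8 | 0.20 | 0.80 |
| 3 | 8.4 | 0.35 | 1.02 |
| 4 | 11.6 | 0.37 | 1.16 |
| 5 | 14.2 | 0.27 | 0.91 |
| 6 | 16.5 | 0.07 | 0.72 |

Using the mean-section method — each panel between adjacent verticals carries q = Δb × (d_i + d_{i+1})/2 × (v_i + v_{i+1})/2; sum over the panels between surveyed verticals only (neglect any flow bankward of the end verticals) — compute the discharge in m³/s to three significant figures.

Panel 1-2: Δb = 2.1 m, d̄ = (0.07+0.20)/2 = 0.135, v̄ = (0.44+0.80)/2 = 0.62 → q = 2.1×0.135×0.62 = 0.1758 m³/s
Panel 2-3: Δb = 4.6 m, d̄ = (0.20+0.35)/2 = 0.275, v̄ = (0.80+1.02)/2 = 0.91 → q = 4.6×0.275×0.91 = 1.151 m³/s
Panel 3-4: Δb = 3.2 m, d̄ = (0.35+0.37)/2 = 0.36, v̄ = (1.02+1.16)/2 = 1.09 → q = 3.2×0.36×1.09 = 1.256 m³/s
Panel 4-5: Δb = 2.6 m, d̄ = (0.37+0.27)/2 = 0.32, v̄ = (1.16+0.91)/2 = 1.035 → q = 2.6×0.32×1.035 = 0.8611 m³/s
Panel 5-6: Δb = 2.3 m, d̄ = (0.27+0.07)/2 = 0.17, v̄ = (0.91+0.72)/2 = 0.815 → q = 2.3×0.17×0.815 = 0.3187 m³/s
Q = Σ q = 3.762 m³/s

3.76 m³/s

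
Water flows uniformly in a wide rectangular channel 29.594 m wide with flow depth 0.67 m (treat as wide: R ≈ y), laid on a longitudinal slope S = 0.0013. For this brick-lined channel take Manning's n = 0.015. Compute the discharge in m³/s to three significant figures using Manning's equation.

36.5 m³/s

A = b·y = 29.594 × 0.67 = 19.83 m²
Wide channel: R ≈ y = 0.67 m
Q = (1/n)·A·R^(2/3)·S^(1/2) = (1/0.015) × 19.83 × 0.6700^(2/3) × 0.0013^(1/2) = 36.49 m³/s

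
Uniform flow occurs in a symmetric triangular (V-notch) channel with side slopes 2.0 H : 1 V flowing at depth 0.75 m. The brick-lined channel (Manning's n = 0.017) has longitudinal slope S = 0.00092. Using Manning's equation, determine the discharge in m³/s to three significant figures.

0.969 m³/s

A = z·y² = 2.0×0.75² = 1.125 m²
P = 2y√(1+z²) = 2×0.75×√(1+2.0²) = 3.354 m
R = A/P = 1.125/3.354 = 0.3354 m
Q = (1/n)·A·R^(2/3)·S^(1/2) = (1/0.017) × 1.125 × 0.3354^(2/3) × 0.00092^(1/2) = 0.9690 m³/s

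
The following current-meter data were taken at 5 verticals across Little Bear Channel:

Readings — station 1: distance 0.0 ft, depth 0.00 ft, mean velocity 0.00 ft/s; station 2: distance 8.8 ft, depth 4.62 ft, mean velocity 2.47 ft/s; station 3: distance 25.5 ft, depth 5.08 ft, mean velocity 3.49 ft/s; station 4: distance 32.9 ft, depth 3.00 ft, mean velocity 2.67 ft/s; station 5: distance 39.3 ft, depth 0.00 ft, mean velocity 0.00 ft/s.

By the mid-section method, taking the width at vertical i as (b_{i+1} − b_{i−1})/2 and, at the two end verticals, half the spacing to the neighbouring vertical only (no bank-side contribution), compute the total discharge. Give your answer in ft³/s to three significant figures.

414 ft³/s

w_2 = (25.5 − 0.0)/2 = 12.75 ft; q_2 = 2.47 × 4.62 × 12.75 = 145.5 ft³/s
w_3 = (32.9 − 8.8)/2 = 12.05 ft; q_3 = 3.49 × 5.08 × 12.05 = 213.6 ft³/s
w_4 = (39.3 − 25.5)/2 = 6.9 ft; q_4 = 2.67 × 3.00 × 6.9 = 55.27 ft³/s
Stations 1, 5 contribute zero (depth or velocity is 0).
Q = Σ qᵢ = 414.4 ft³/s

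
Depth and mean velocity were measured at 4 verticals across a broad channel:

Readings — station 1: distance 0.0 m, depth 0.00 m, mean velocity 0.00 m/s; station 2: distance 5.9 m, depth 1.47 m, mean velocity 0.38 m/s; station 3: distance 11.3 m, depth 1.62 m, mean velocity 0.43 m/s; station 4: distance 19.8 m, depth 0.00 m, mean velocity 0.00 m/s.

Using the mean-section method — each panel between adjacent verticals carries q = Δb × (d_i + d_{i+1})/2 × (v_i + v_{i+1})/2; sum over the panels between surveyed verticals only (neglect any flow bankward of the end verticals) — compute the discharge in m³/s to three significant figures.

Panel 1-2: Δb = 5.9 m, d̄ = (0.00+1.47)/2 = 0.735, v̄ = (0.00+0.38)/2 = 0.19 → q = 5.9×0.735×0.19 = 0.8239 m³/s
Panel 2-3: Δb = 5.4 m, d̄ = (1.47+1.62)/2 = 1.545, v̄ = (0.38+0.43)/2 = 0.405 → q = 5.4×1.545×0.405 = 3.379 m³/s
Panel 3-4: Δb = 8.5 m, d̄ = (1.62+0.00)/2 = 0.81, v̄ = (0.43+0.00)/2 = 0.215 → q = 8.5×0.81×0.215 = 1.480 m³/s
Q = Σ q = 5.683 m³/s

5.68 m³/s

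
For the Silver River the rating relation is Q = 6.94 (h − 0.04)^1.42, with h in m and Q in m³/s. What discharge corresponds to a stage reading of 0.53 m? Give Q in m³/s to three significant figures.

Q = 6.94 × (0.53 − 0.04)^1.42 = 6.94 × 0.49^1.42 = 2.520 m³/s

2.52 m³/s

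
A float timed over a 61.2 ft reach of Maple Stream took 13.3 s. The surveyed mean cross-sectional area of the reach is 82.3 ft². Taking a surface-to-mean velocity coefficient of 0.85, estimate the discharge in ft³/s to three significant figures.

v_surface = L / t̄ = 61.2 / 13.3 = 4.602 ft/s
v_mean = 0.85 × 4.602 = 3.911 ft/s
Q = A × v_mean = 82.3 × 3.911 = 321.9 ft³/s

322 ft³/s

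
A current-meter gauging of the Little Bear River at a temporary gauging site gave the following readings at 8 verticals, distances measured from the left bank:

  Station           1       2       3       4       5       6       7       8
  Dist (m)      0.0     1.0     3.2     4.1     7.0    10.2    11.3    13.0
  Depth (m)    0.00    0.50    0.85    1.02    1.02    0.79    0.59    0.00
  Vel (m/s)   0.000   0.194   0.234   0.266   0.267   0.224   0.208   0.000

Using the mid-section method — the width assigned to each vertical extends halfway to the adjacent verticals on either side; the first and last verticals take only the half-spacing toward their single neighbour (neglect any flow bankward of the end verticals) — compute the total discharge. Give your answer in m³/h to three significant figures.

8500 m³/h

w_2 = (3.2 − 0.0)/2 = 1.6 m; q_2 = 0.194 × 0.50 × 1.6 = 0.1552 m³/s
w_3 = (4.1 − 1.0)/2 = 1.55 m; q_3 = 0.234 × 0.85 × 1.55 = 0.3083 m³/s
w_4 = (7.0 − 3.2)/2 = 1.9 m; q_4 = 0.266 × 1.02 × 1.9 = 0.5155 m³/s
w_5 = (10.2 − 4.1)/2 = 3.05 m; q_5 = 0.267 × 1.02 × 3.05 = 0.8306 m³/s
w_6 = (11.3 − 7.0)/2 = 2.15 m; q_6 = 0.224 × 0.79 × 2.15 = 0.3805 m³/s
w_7 = (13.0 − 10.2)/2 = 1.4 m; q_7 = 0.208 × 0.59 × 1.4 = 0.1718 m³/s
Stations 1, 8 contribute zero (depth or velocity is 0).
Q = Σ qᵢ = 2.362 m³/s
= 2.362 × 3600 = 8503 m³/h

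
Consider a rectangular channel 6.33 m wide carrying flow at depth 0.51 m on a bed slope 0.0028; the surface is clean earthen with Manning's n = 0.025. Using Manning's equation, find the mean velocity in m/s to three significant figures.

1.22 m/s

A = b·y = 6.33 × 0.51 = 3.228 m²
P = b + 2y = 6.33 + 2×0.51 = 7.350 m
R = A/P = 3.228/7.350 = 0.4392 m
Q = (1/n)·A·R^(2/3)·S^(1/2) = (1/0.025) × 3.228 × 0.4392^(2/3) × 0.0028^(1/2) = 3.948 m³/s
V = Q/A = 3.948/3.228 = 1.223 m/s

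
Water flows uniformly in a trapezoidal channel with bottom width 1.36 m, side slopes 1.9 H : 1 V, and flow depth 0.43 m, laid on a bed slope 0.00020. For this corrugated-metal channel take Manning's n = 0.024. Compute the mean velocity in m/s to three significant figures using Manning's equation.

A = (b + z·y)·y = (1.36 + 1.9×0.43)×0.43 = 0.9361 m²
P = b + 2y√(1+z²) = 1.36 + 2×0.43×√(1+1.9²) = 3.206 m
R = A/P = 0.9361/3.206 = 0.2919 m
Q = (1/n)·A·R^(2/3)·S^(1/2) = (1/0.024) × 0.9361 × 0.2919^(2/3) × 0.00020^(1/2) = 0.2428 m³/s
V = Q/A = 0.2428/0.9361 = 0.2593 m/s

0.259 m/s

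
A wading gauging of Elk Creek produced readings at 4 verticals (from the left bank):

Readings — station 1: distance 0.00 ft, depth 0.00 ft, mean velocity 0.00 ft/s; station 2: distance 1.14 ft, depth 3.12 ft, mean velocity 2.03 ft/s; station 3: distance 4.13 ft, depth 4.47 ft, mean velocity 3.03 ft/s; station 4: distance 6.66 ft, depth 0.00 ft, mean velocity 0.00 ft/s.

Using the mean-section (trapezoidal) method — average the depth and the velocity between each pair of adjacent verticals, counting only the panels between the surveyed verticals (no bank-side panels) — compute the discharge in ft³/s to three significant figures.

Panel 1-2: Δb = 1.14 ft, d̄ = (0.00+3.12)/2 = 1.56, v̄ = (0.00+2.03)/2 = 1.015 → q = 1.14×1.56×1.015 = 1.805 ft³/s
Panel 2-3: Δb = 2.99 ft, d̄ = (3.12+4.47)/2 = 3.795, v̄ = (2.03+3.03)/2 = 2.53 → q = 2.99×3.795×2.53 = 28.71 ft³/s
Panel 3-4: Δb = 2.53 ft, d̄ = (4.47+0.00)/2 = 2.235, v̄ = (3.03+0.00)/2 = 1.515 → q = 2.53×2.235×1.515 = 8.567 ft³/s
Q = Σ q = 39.08 ft³/s

39.1 ft³/s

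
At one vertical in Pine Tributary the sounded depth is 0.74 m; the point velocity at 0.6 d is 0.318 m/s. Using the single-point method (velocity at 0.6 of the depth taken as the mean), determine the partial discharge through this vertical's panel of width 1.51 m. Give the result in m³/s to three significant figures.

v̄ = v₀.₆ = 0.318 m/s
q = v̄ × d × w = 0.3180 × 0.74 × 1.51 = 0.3553 m³/s

0.355 m³/s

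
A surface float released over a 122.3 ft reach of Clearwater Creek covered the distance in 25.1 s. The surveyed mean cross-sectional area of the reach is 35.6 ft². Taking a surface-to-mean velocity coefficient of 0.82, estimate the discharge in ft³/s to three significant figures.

142 ft³/s

v_surface = L / t̄ = 122.3 / 25.1 = 4.873 ft/s
v_mean = 0.82 × 4.873 = 3.995 ft/s
Q = A × v_mean = 35.6 × 3.995 = 142.2 ft³/s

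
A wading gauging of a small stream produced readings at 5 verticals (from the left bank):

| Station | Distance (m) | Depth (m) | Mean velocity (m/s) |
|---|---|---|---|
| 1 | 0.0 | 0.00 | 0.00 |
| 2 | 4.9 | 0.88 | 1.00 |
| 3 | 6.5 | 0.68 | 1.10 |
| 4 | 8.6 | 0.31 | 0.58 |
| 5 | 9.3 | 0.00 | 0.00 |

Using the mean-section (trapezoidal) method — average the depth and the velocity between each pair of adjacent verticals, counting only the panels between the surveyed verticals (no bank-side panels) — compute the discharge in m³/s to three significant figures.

3.29 m³/s

Panel 1-2: Δb = 4.9 m, d̄ = (0.00+0.88)/2 = 0.44, v̄ = (0.00+1.00)/2 = 0.5 → q = 4.9×0.44×0.5 = 1.078 m³/s
Panel 2-3: Δb = 1.6 m, d̄ = (0.88+0.68)/2 = 0.78, v̄ = (1.00+1.10)/2 = 1.05 → q = 1.6×0.78×1.05 = 1.310 m³/s
Panel 3-4: Δb = 2.1 m, d̄ = (0.68+0.31)/2 = 0.495, v̄ = (1.10+0.58)/2 = 0.84 → q = 2.1×0.495×0.84 = 0.8732 m³/s
Panel 4-5: Δb = 0.7 m, d̄ = (0.31+0.00)/2 = 0.155, v̄ = (0.58+0.00)/2 = 0.29 → q = 0.7×0.155×0.29 = 0.03147 m³/s
Q = Σ q = 3.293 m³/s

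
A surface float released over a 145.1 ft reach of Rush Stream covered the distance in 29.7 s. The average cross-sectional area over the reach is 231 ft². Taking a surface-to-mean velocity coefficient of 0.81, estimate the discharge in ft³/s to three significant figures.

v_surface = L / t̄ = 145.1 / 29.7 = 4.886 ft/s
v_mean = 0.81 × 4.886 = 3.957 ft/s
Q = A × v_mean = 231 × 3.957 = 914.1 ft³/s

914 ft³/s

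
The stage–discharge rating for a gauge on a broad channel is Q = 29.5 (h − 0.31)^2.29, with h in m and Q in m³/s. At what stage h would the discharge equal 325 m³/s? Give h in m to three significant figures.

3.16 m

h − h₀ = (Q/C)^(1/b) = (325/29.5)^(1/2.29) = 2.851 m
h = 0.31 + 2.851 = 3.161 m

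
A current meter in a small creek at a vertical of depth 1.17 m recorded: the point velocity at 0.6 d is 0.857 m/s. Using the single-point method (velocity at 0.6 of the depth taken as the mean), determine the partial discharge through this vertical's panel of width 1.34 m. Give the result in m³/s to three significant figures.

v̄ = v₀.₆ = 0.857 m/s
q = v̄ × d × w = 0.8570 × 1.17 × 1.34 = 1.344 m³/s

1.34 m³/s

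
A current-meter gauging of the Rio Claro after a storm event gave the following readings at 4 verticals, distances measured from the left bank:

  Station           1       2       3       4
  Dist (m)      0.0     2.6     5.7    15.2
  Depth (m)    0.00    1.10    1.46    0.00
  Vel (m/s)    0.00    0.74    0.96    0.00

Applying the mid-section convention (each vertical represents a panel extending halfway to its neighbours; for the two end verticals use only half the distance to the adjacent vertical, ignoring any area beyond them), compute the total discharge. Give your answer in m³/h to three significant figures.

w_2 = (5.7 − 0.0)/2 = 2.85 m; q_2 = 0.74 × 1.10 × 2.85 = 2.320 m³/s
w_3 = (15.2 − 2.6)/2 = 6.3 m; q_3 = 0.96 × 1.46 × 6.3 = 8.830 m³/s
Stations 1, 4 contribute zero (depth or velocity is 0).
Q = Σ qᵢ = 11.15 m³/s
= 11.15 × 3600 = 40140 m³/h

40100 m³/h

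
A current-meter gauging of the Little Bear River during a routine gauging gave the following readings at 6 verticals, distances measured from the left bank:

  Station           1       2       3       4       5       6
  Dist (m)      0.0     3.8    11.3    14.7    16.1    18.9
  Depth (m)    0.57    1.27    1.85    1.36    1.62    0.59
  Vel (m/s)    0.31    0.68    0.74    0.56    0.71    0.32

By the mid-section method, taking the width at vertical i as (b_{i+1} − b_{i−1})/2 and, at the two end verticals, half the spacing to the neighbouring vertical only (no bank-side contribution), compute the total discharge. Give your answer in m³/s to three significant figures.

17.2 m³/s

w_1 = (3.8 − 0.0)/2 = 1.9 m; q_1 = 0.31 × 0.57 × 1.9 = 0.3357 m³/s
w_2 = (11.3 − 0.0)/2 = 5.65 m; q_2 = 0.68 × 1.27 × 5.65 = 4.879 m³/s
w_3 = (14.7 − 3.8)/2 = 5.45 m; q_3 = 0.74 × 1.85 × 5.45 = 7.461 m³/s
w_4 = (16.1 − 11.3)/2 = 2.4 m; q_4 = 0.56 × 1.36 × 2.4 = 1.828 m³/s
w_5 = (18.9 − 14.7)/2 = 2.1 m; q_5 = 0.71 × 1.62 × 2.1 = 2.415 m³/s
w_6 = (18.9 − 16.1)/2 = 1.4 m; q_6 = 0.32 × 0.59 × 1.4 = 0.2643 m³/s
Q = Σ qᵢ = 17.18 m³/s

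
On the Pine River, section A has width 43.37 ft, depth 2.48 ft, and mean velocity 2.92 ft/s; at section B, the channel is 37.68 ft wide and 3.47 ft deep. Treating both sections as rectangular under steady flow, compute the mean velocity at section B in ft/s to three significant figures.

2.40 ft/s

Q = A₁V₁ = (43.37×2.48) × 2.92 = 314.1 ft³/s
A₂ = 37.68 × 3.47 = 130.7 ft²
V₂ = Q/A₂ = 314.1/130.7 = 2.402 ft/s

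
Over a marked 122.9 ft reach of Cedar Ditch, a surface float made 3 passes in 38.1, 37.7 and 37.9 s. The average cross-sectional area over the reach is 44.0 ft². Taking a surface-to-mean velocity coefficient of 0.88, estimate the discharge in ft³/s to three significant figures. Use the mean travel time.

t̄ = (38.1 + 37.7 + 37.9) / 3 = 37.9 s
v_surface = L / t̄ = 122.9 / 37.9 = 3.243 ft/s
v_mean = 0.88 × 3.243 = 2.854 ft/s
Q = A × v_mean = 44.0 × 2.854 = 125.6 ft³/s

126 ft³/s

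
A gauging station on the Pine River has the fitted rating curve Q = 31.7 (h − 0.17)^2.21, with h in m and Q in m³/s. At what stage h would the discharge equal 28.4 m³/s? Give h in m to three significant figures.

1.12 m

h − h₀ = (Q/C)^(1/b) = (28.4/31.7)^(1/2.21) = 0.9515 m
h = 0.17 + 0.9515 = 1.121 m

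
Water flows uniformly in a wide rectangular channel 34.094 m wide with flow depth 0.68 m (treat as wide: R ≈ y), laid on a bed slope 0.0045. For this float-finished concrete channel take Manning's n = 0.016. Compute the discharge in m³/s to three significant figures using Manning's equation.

75.2 m³/s

A = b·y = 34.094 × 0.68 = 23.18 m²
Wide channel: R ≈ y = 0.68 m
Q = (1/n)·A·R^(2/3)·S^(1/2) = (1/0.016) × 23.18 × 0.6800^(2/3) × 0.0045^(1/2) = 75.16 m³/s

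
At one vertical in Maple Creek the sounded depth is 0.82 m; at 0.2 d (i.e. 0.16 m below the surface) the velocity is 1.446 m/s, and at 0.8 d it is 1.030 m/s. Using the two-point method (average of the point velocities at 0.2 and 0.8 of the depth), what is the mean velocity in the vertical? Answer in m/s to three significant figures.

1.24 m/s

v̄ = (1.446 + 1.030) / 2 = 1.238 m/s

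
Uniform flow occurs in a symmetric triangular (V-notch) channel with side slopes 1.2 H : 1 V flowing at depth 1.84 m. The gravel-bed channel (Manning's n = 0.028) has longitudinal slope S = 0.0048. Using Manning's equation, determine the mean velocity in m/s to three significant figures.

A = z·y² = 1.2×1.84² = 4.063 m²
P = 2y√(1+z²) = 2×1.84×√(1+1.2²) = 5.748 m
R = A/P = 4.063/5.748 = 0.7068 m
Q = (1/n)·A·R^(2/3)·S^(1/2) = (1/0.028) × 4.063 × 0.7068^(2/3) × 0.0048^(1/2) = 7.976 m³/s
V = Q/A = 7.976/4.063 = 1.963 m/s

1.96 m/s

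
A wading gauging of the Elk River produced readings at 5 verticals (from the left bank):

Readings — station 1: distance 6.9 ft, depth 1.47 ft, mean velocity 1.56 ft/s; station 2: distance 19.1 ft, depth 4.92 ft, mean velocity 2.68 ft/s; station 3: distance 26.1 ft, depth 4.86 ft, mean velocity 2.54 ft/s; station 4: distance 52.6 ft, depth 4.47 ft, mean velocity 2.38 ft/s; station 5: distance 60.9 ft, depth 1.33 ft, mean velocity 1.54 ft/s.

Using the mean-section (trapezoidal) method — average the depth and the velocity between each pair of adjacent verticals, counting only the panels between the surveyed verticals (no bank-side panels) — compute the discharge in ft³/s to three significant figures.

Panel 1-2: Δb = 12.2 ft, d̄ = (1.47+4.92)/2 = 3.195, v̄ = (1.56+2.68)/2 = 2.12 → q = 12.2×3.195×2.12 = 82.64 ft³/s
Panel 2-3: Δb = 7 ft, d̄ = (4.92+4.86)/2 = 4.89, v̄ = (2.68+2.54)/2 = 2.61 → q = 7×4.89×2.61 = 89.34 ft³/s
Panel 3-4: Δb = 26.5 ft, d̄ = (4.86+4.47)/2 = 4.665, v̄ = (2.54+2.38)/2 = 2.46 → q = 26.5×4.665×2.46 = 304.1 ft³/s
Panel 4-5: Δb = 8.3 ft, d̄ = (4.47+1.33)/2 = 2.9, v̄ = (2.38+1.54)/2 = 1.96 → q = 8.3×2.9×1.96 = 47.18 ft³/s
Q = Σ q = 523.3 ft³/s

523 ft³/s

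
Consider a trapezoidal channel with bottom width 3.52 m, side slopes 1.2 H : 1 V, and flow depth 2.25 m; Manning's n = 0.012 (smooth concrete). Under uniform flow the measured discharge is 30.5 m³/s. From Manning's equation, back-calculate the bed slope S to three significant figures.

0.000469

A = (b + z·y)·y = (3.52 + 1.2×2.25)×2.25 = 14.00 m²
P = b + 2y√(1+z²) = 3.52 + 2×2.25×√(1+1.2²) = 10.55 m
R = A/P = 14.00/10.55 = 1.327 m
S = (Q·n / (1·A·R^(2/3)))² = (30.5×0.012 / (1×14.00×1.207))² = 0.0004692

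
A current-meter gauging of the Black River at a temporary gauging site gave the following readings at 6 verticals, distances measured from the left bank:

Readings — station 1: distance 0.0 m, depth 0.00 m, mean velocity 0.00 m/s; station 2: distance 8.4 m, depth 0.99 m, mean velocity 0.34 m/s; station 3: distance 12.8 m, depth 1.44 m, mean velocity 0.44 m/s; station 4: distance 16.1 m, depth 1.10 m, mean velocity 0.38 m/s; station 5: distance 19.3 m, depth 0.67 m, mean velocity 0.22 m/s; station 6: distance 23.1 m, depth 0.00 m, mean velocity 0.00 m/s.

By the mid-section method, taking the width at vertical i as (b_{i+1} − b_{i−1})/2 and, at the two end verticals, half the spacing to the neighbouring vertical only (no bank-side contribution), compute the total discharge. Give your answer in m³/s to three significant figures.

6.47 m³/s

w_2 = (12.8 − 0.0)/2 = 6.4 m; q_2 = 0.34 × 0.99 × 6.4 = 2.154 m³/s
w_3 = (16.1 − 8.4)/2 = 3.85 m; q_3 = 0.44 × 1.44 × 3.85 = 2.439 m³/s
w_4 = (19.3 − 12.8)/2 = 3.25 m; q_4 = 0.38 × 1.10 × 3.25 = 1.359 m³/s
w_5 = (23.1 − 16.1)/2 = 3.5 m; q_5 = 0.22 × 0.67 × 3.5 = 0.5159 m³/s
Stations 1, 6 contribute zero (depth or velocity is 0).
Q = Σ qᵢ = 6.468 m³/s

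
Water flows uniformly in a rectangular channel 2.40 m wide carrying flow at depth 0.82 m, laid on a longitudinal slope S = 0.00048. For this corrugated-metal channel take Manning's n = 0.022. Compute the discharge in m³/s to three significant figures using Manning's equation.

1.21 m³/s

A = b·y = 2.40 × 0.82 = 1.968 m²
P = b + 2y = 2.40 + 2×0.82 = 4.040 m
R = A/P = 1.968/4.040 = 0.4871 m
Q = (1/n)·A·R^(2/3)·S^(1/2) = (1/0.022) × 1.968 × 0.4871^(2/3) × 0.00048^(1/2) = 1.213 m³/s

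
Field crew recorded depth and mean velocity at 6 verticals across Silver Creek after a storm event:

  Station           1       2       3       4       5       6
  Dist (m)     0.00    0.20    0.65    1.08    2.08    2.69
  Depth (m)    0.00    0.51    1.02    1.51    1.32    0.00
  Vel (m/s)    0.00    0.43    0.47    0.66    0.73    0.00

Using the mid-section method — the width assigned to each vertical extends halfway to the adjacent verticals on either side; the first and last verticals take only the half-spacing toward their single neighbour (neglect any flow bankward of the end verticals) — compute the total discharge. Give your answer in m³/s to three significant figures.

w_2 = (0.65 − 0.00)/2 = 0.325 m; q_2 = 0.43 × 0.51 × 0.325 = 0.07127 m³/s
w_3 = (1.08 − 0.20)/2 = 0.44 m; q_3 = 0.47 × 1.02 × 0.44 = 0.2109 m³/s
w_4 = (2.08 − 0.65)/2 = 0.715 m; q_4 = 0.66 × 1.51 × 0.715 = 0.7126 m³/s
w_5 = (2.69 − 1.08)/2 = 0.805 m; q_5 = 0.73 × 1.32 × 0.805 = 0.7757 m³/s
Stations 1, 6 contribute zero (depth or velocity is 0).
Q = Σ qᵢ = 1.770 m³/s

1.77 m³/s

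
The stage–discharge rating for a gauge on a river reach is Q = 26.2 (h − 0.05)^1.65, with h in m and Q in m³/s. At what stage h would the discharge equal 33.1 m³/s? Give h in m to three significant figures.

h − h₀ = (Q/C)^(1/b) = (33.1/26.2)^(1/1.65) = 1.152 m
h = 0.05 + 1.152 = 1.202 m

1.20 m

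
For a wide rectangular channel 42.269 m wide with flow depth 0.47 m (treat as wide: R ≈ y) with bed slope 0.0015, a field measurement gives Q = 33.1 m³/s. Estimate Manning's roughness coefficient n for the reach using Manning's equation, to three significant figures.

A = b·y = 42.269 × 0.47 = 19.87 m²
Wide channel: R ≈ y = 0.47 m
n = (1/Q)·A·R^(2/3)·S^(1/2) = (1/33.1) × 19.87 × 0.6045 × 0.03873 = 0.01405

0.0141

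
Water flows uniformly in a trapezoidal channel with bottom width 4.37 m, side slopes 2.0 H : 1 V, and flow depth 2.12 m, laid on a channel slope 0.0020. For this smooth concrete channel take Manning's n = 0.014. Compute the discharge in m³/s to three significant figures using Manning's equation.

70.1 m³/s

A = (b + z·y)·y = (4.37 + 2.0×2.12)×2.12 = 18.25 m²
P = b + 2y√(1+z²) = 4.37 + 2×2.12×√(1+2.0²) = 13.85 m
R = A/P = 18.25/13.85 = 1.318 m
Q = (1/n)·A·R^(2/3)·S^(1/2) = (1/0.014) × 18.25 × 1.318^(2/3) × 0.0020^(1/2) = 70.09 m³/s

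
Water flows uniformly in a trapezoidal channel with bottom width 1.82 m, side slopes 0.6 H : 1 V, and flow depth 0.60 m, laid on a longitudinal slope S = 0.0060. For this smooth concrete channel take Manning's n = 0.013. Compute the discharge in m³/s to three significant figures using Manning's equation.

A = (b + z·y)·y = (1.82 + 0.6×0.60)×0.60 = 1.308 m²
P = b + 2y√(1+z²) = 1.82 + 2×0.60×√(1+0.6²) = 3.219 m
R = A/P = 1.308/3.219 = 0.4063 m
Q = (1/n)·A·R^(2/3)·S^(1/2) = (1/0.013) × 1.308 × 0.4063^(2/3) × 0.0060^(1/2) = 4.275 m³/s

4.28 m³/s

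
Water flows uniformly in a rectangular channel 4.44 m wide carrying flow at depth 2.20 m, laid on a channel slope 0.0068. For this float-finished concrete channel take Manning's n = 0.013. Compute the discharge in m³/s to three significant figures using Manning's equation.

66.2 m³/s

A = b·y = 4.44 × 2.20 = 9.768 m²
P = b + 2y = 4.44 + 2×2.20 = 8.840 m
R = A/P = 9.768/8.840 = 1.105 m
Q = (1/n)·A·R^(2/3)·S^(1/2) = (1/0.013) × 9.768 × 1.105^(2/3) × 0.0068^(1/2) = 66.22 m³/s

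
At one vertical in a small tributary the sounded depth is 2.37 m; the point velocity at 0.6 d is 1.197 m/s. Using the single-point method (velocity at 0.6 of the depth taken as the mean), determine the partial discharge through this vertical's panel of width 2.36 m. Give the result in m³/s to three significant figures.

6.70 m³/s

v̄ = v₀.₆ = 1.197 m/s
q = v̄ × d × w = 1.197 × 2.37 × 2.36 = 6.695 m³/s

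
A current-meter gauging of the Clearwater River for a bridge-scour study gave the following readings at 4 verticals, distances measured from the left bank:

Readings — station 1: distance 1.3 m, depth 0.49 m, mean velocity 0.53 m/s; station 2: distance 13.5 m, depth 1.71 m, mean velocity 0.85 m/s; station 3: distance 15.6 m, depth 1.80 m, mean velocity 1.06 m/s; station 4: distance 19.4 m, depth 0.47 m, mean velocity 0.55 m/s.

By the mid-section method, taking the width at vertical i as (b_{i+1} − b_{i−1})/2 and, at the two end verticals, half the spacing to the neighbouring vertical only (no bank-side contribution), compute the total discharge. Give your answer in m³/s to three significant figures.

w_1 = (13.5 − 1.3)/2 = 6.1 m; q_1 = 0.53 × 0.49 × 6.1 = 1.584 m³/s
w_2 = (15.6 − 1.3)/2 = 7.15 m; q_2 = 0.85 × 1.71 × 7.15 = 10.39 m³/s
w_3 = (19.4 − 13.5)/2 = 2.95 m; q_3 = 1.06 × 1.80 × 2.95 = 5.629 m³/s
w_4 = (19.4 − 15.6)/2 = 1.9 m; q_4 = 0.55 × 0.47 × 1.9 = 0.4912 m³/s
Q = Σ qᵢ = 18.10 m³/s

18.1 m³/s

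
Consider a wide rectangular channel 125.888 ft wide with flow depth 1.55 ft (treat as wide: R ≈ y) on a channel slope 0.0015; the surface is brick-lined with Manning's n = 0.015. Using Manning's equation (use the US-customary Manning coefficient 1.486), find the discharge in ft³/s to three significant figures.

A = b·y = 125.888 × 1.55 = 195.1 ft²
Wide channel: R ≈ y = 1.55 ft
Q = (1.486/n)·A·R^(2/3)·S^(1/2) = (1.486/0.015) × 195.1 × 1.550^(2/3) × 0.0015^(1/2) = 1003 ft³/s

1000 ft³/s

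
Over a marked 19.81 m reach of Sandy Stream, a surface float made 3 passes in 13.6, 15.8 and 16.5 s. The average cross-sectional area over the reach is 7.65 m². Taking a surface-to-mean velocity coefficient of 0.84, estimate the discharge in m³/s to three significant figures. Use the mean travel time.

t̄ = (13.6 + 15.8 + 16.5) / 3 = 15.3 s
v_surface = L / t̄ = 19.81 / 15.3 = 1.295 m/s
v_mean = 0.84 × 1.295 = 1.088 m/s
Q = A × v_mean = 7.65 × 1.088 = 8.320 m³/s

8.32 m³/s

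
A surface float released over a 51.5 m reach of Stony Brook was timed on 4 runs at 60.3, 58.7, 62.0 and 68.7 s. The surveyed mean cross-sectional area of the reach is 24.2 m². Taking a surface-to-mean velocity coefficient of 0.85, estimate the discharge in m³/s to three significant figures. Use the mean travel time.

t̄ = (60.3 + 58.7 + 62.0 + 68.7) / 4 = 62.425 s
v_surface = L / t̄ = 51.5 / 62.425 = 0.8250 m/s
v_mean = 0.85 × 0.8250 = 0.7012 m/s
Q = A × v_mean = 24.2 × 0.7012 = 16.97 m³/s

17.0 m³/s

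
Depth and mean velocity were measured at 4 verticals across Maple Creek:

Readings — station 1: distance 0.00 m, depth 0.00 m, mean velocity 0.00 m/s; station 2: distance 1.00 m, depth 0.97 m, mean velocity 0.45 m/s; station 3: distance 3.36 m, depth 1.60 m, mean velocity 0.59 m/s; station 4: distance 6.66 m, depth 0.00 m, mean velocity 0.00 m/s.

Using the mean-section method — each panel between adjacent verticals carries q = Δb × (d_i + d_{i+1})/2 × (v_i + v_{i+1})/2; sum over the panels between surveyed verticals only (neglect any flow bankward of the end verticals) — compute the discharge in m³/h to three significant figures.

Panel 1-2: Δb = 1 m, d̄ = (0.00+0.97)/2 = 0.485, v̄ = (0.00+0.45)/2 = 0.225 → q = 1×0.485×0.225 = 0.1091 m³/s
Panel 2-3: Δb = 2.36 m, d̄ = (0.97+1.60)/2 = 1.285, v̄ = (0.45+0.59)/2 = 0.52 → q = 2.36×1.285×0.52 = 1.577 m³/s
Panel 3-4: Δb = 3.3 m, d̄ = (1.60+0.00)/2 = 0.8, v̄ = (0.59+0.00)/2 = 0.295 → q = 3.3×0.8×0.295 = 0.7788 m³/s
Q = Σ q = 2.465 m³/s
= 2.465 × 3600 = 8874 m³/h

8870 m³/h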